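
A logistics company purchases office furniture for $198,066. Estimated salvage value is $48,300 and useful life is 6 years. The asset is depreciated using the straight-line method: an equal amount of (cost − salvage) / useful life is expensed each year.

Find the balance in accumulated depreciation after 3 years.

$74,883

Depreciable base = $198,066 − $48,300 = $149,766.
Annual expense = $149,766 / 6 = $24,961.
End of year 1: book value $173,105.
End of year 2: book value $148,144.
End of year 3: book value $123,183.
Accumulated through year 3 = $198,066 − $123,183 = $74,883.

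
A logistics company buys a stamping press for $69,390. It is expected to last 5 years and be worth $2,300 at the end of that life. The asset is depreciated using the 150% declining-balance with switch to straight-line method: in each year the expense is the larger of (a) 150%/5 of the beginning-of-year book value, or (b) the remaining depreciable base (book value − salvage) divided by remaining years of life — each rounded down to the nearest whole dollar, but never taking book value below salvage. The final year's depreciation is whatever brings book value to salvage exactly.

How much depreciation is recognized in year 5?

$10,568

Depreciable base = $69,390 − $2,300 = $67,090.
Year 1: DB = ⌊$69,390 × 150%/5⌋ = $20,817; SL = ⌊$67,090/5⌋ = $13,418 → take DB $20,817. Book value $48,573.
Year 2: DB = ⌊$48,573 × 150%/5⌋ = $14,571; SL = ⌊$46,273/4⌋ = $11,568 → take DB $14,571. Book value $34,002.
Year 3: DB = ⌊$34,002 × 150%/5⌋ = $10,200; SL = ⌊$31,702/3⌋ = $10,567 → take SL $10,567. Book value $23,435.
Year 4: DB = ⌊$23,435 × 150%/5⌋ = $7,030; SL = ⌊$21,135/2⌋ = $10,567 → take SL $10,567. Book value $12,868.
Year 5 (final): $12,868 − $2,300 = $10,568. Book value $2,300.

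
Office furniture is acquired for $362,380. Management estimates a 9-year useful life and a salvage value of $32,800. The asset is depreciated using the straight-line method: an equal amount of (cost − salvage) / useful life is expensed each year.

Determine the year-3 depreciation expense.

$36,620

Depreciable base = $362,380 − $32,800 = $329,580.
Annual expense = $329,580 / 9 = $36,620.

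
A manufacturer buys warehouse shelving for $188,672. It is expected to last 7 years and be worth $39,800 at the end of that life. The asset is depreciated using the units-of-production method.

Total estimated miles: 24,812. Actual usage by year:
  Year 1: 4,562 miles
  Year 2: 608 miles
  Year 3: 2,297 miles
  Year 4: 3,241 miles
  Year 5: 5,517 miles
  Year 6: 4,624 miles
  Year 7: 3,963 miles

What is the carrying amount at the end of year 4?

$124,424

Depreciable base = $188,672 − $39,800 = $148,872.
Rate = $148,872 / 24,812 miles = $6 per mile.
Year 1: 4,562 × $6 = $27,372. Book value $161,300.
Year 2: 608 × $6 = $3,648. Book value $157,652.
Year 3: 2,297 × $6 = $13,782. Book value $143,870.
Year 4: 3,241 × $6 = $19,446. Book value $124,424.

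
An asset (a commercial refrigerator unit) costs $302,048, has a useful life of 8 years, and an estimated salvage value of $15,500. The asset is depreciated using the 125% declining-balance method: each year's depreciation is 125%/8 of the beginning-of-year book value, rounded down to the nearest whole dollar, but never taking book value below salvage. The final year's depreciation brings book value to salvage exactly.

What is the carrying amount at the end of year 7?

Depreciable base = $302,048 − $15,500 = $286,548.
Year 1: ⌊$302,048 × 125%/8⌋ = $47,195. Book value $254,853.
Year 2: ⌊$254,853 × 125%/8⌋ = $39,820. Book value $215,033.
Year 3: ⌊$215,033 × 125%/8⌋ = $33,598. Book value $181,435.
Year 4: ⌊$181,435 × 125%/8⌋ = $28,349. Book value $153,086.
Year 5: ⌊$153,086 × 125%/8⌋ = $23,919. Book value $129,167.
Year 6: ⌊$129,167 × 125%/8⌋ = $20,182. Book value $108,985.
Year 7: ⌊$108,985 × 125%/8⌋ = $17,028. Book value $91,957.

$91,957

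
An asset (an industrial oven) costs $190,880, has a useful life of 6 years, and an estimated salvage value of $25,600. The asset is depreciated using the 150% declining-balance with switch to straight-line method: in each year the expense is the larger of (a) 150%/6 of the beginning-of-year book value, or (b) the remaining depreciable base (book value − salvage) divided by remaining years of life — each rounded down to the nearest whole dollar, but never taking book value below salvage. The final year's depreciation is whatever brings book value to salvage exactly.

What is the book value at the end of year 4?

Depreciable base = $190,880 − $25,600 = $165,280.
Year 1: DB = ⌊$190,880 × 150%/6⌋ = $47,720; SL = ⌊$165,280/6⌋ = $27,546 → take DB $47,720. Book value $143,160.
Year 2: DB = ⌊$143,160 × 150%/6⌋ = $35,790; SL = ⌊$117,560/5⌋ = $23,512 → take DB $35,790. Book value $107,370.
Year 3: DB = ⌊$107,370 × 150%/6⌋ = $26,842; SL = ⌊$81,770/4⌋ = $20,442 → take DB $26,842. Book value $80,528.
Year 4: DB = ⌊$80,528 × 150%/6⌋ = $20,132; SL = ⌊$54,928/3⌋ = $18,309 → take DB $20,132. Book value $60,396.

$60,396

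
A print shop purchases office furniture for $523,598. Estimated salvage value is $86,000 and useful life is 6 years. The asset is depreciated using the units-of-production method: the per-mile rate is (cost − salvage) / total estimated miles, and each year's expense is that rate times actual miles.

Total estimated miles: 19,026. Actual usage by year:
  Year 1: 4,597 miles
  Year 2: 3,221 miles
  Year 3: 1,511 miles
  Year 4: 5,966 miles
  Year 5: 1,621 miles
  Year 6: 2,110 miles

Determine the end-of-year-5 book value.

$134,530

Depreciable base = $523,598 − $86,000 = $437,598.
Rate = $437,598 / 19,026 miles = $23 per mile.
Year 1: 4,597 × $23 = $105,731. Book value $417,867.
Year 2: 3,221 × $23 = $74,083. Book value $343,784.
Year 3: 1,511 × $23 = $34,753. Book value $309,031.
Year 4: 5,966 × $23 = $137,218. Book value $171,813.
Year 5: 1,621 × $23 = $37,283. Book value $134,530.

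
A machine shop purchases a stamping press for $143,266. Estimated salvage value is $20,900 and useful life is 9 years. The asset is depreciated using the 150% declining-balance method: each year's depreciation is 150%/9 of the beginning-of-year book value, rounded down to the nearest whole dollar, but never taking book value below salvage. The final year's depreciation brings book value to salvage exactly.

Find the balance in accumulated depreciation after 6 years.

$95,285

Depreciable base = $143,266 − $20,900 = $122,366.
Year 1: ⌊$143,266 × 150%/9⌋ = $23,877. Book value $119,389.
Year 2: ⌊$119,389 × 150%/9⌋ = $19,898. Book value $99,491.
Year 3: ⌊$99,491 × 150%/9⌋ = $16,581. Book value $82,910.
Year 4: ⌊$82,910 × 150%/9⌋ = $13,818. Book value $69,092.
Year 5: ⌊$69,092 × 150%/9⌋ = $11,515. Book value $57,577.
Year 6: ⌊$57,577 × 150%/9⌋ = $9,596. Book value $47,981.
Accumulated through year 6 = $143,266 − $47,981 = $95,285.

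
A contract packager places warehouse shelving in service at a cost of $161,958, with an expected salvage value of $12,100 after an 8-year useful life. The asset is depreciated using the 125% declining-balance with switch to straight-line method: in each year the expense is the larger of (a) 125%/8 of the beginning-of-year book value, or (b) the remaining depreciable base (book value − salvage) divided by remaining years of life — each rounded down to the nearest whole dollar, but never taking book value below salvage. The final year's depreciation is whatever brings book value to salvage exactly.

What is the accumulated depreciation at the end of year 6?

Depreciable base = $161,958 − $12,100 = $149,858.
Year 1: DB = ⌊$161,958 × 125%/8⌋ = $25,305; SL = ⌊$149,858/8⌋ = $18,732 → take DB $25,305. Book value $136,653.
Year 2: DB = ⌊$136,653 × 125%/8⌋ = $21,352; SL = ⌊$124,553/7⌋ = $17,793 → take DB $21,352. Book value $115,301.
Year 3: DB = ⌊$115,301 × 125%/8⌋ = $18,015; SL = ⌊$103,201/6⌋ = $17,200 → take DB $18,015. Book value $97,286.
Year 4: DB = ⌊$97,286 × 125%/8⌋ = $15,200; SL = ⌊$85,186/5⌋ = $17,037 → take SL $17,037. Book value $80,249.
Year 5: DB = ⌊$80,249 × 125%/8⌋ = $12,538; SL = ⌊$68,149/4⌋ = $17,037 → take SL $17,037. Book value $63,212.
Year 6: DB = ⌊$63,212 × 125%/8⌋ = $9,876; SL = ⌊$51,112/3⌋ = $17,037 → take SL $17,037. Book value $46,175.
Accumulated through year 6 = $161,958 − $46,175 = $115,783.

$115,783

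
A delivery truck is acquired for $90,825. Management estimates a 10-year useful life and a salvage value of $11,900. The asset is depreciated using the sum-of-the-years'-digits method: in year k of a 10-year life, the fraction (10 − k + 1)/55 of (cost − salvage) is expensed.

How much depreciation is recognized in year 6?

$7,175

Depreciable base = $90,825 − $11,900 = $78,925.
Sum of the years' digits = 10+9+8+7+6+5+4+3+2+1 = 55.
Year 1: $78,925 × 10/55 = $14,350. Book value $76,475.
Year 2: $78,925 × 9/55 = $12,915. Book value $63,560.
Year 3: $78,925 × 8/55 = $11,480. Book value $52,080.
Year 4: $78,925 × 7/55 = $10,045. Book value $42,035.
Year 5: $78,925 × 6/55 = $8,610. Book value $33,425.
Year 6: $78,925 × 5/55 = $7,175. Book value $26,250.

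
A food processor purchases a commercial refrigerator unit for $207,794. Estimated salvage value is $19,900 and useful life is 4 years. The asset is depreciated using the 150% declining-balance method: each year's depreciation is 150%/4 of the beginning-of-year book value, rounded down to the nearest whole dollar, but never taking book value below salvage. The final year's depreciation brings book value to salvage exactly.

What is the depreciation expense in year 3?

$30,438

Depreciable base = $207,794 − $19,900 = $187,894.
Year 1: ⌊$207,794 × 150%/4⌋ = $77,922. Book value $129,872.
Year 2: ⌊$129,872 × 150%/4⌋ = $48,702. Book value $81,170.
Year 3: ⌊$81,170 × 150%/4⌋ = $30,438. Book value $50,732.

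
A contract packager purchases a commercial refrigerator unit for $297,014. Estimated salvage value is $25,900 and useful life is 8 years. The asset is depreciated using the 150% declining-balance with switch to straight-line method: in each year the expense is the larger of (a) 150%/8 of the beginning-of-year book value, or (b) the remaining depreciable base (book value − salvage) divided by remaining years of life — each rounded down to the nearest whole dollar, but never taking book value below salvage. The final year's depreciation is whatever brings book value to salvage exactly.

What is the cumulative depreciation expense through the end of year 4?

$167,573

Depreciable base = $297,014 − $25,900 = $271,114.
Year 1: DB = ⌊$297,014 × 150%/8⌋ = $55,690; SL = ⌊$271,114/8⌋ = $33,889 → take DB $55,690. Book value $241,324.
Year 2: DB = ⌊$241,324 × 150%/8⌋ = $45,248; SL = ⌊$215,424/7⌋ = $30,774 → take DB $45,248. Book value $196,076.
Year 3: DB = ⌊$196,076 × 150%/8⌋ = $36,764; SL = ⌊$170,176/6⌋ = $28,362 → take DB $36,764. Book value $159,312.
Year 4: DB = ⌊$159,312 × 150%/8⌋ = $29,871; SL = ⌊$133,412/5⌋ = $26,682 → take DB $29,871. Book value $129,441.
Accumulated through year 4 = $297,014 − $129,441 = $167,573.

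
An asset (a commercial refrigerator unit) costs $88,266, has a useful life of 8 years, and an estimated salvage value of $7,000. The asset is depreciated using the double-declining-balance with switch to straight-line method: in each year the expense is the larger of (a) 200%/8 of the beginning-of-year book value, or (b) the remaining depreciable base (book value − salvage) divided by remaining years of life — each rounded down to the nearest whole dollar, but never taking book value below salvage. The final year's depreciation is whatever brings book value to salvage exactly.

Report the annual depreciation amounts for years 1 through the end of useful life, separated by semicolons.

Depreciable base = $88,266 − $7,000 = $81,266.
Year 1: DB = ⌊$88,266 × 200%/8⌋ = $22,066; SL = ⌊$81,266/8⌋ = $10,158 → take DB $22,066. Book value $66,200.
Year 2: DB = ⌊$66,200 × 200%/8⌋ = $16,550; SL = ⌊$59,200/7⌋ = $8,457 → take DB $16,550. Book value $49,650.
Year 3: DB = ⌊$49,650 × 200%/8⌋ = $12,412; SL = ⌊$42,650/6⌋ = $7,108 → take DB $12,412. Book value $37,238.
Year 4: DB = ⌊$37,238 × 200%/8⌋ = $9,309; SL = ⌊$30,238/5⌋ = $6,047 → take DB $9,309. Book value $27,929.
Year 5: DB = ⌊$27,929 × 200%/8⌋ = $6,982; SL = ⌊$20,929/4⌋ = $5,232 → take DB $6,982. Book value $20,947.
Year 6: DB = ⌊$20,947 × 200%/8⌋ = $5,236; SL = ⌊$13,947/3⌋ = $4,649 → take DB $5,236. Book value $15,711.
Year 7: DB = ⌊$15,711 × 200%/8⌋ = $3,927; SL = ⌊$8,711/2⌋ = $4,355 → take SL $4,355. Book value $11,356.
Year 8 (final): $11,356 − $7,000 = $4,356. Book value $7,000.

$22,066; $16,550; $12,412; $9,309; $6,982; $5,236; $4,355; $4,356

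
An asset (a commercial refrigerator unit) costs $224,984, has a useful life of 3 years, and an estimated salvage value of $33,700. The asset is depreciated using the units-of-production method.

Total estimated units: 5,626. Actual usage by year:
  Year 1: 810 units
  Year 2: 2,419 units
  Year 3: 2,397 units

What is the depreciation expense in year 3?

$81,498

Depreciable base = $224,984 − $33,700 = $191,284.
Rate = $191,284 / 5,626 units = $34 per unit.
Year 1: 810 × $34 = $27,540. Book value $197,444.
Year 2: 2,419 × $34 = $82,246. Book value $115,198.
Year 3: 2,397 × $34 = $81,498. Book value $33,700.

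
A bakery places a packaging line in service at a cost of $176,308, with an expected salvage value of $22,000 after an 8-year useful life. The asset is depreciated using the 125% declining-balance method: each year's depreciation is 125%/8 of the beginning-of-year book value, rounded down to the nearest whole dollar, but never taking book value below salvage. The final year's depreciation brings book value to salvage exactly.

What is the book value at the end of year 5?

Depreciable base = $176,308 − $22,000 = $154,308.
Year 1: ⌊$176,308 × 125%/8⌋ = $27,548. Book value $148,760.
Year 2: ⌊$148,760 × 125%/8⌋ = $23,243. Book value $125,517.
Year 3: ⌊$125,517 × 125%/8⌋ = $19,612. Book value $105,905.
Year 4: ⌊$105,905 × 125%/8⌋ = $16,547. Book value $89,358.
Year 5: ⌊$89,358 × 125%/8⌋ = $13,962. Book value $75,396.

$75,396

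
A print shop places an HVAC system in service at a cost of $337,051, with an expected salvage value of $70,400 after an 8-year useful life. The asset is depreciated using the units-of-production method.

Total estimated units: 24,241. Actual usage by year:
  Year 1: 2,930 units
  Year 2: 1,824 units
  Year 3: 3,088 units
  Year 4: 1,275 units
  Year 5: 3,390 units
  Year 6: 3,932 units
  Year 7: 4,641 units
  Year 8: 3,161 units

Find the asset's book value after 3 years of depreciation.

$250,789

Depreciable base = $337,051 − $70,400 = $266,651.
Rate = $266,651 / 24,241 units = $11 per unit.
Year 1: 2,930 × $11 = $32,230. Book value $304,821.
Year 2: 1,824 × $11 = $20,064. Book value $284,757.
Year 3: 3,088 × $11 = $33,968. Book value $250,789.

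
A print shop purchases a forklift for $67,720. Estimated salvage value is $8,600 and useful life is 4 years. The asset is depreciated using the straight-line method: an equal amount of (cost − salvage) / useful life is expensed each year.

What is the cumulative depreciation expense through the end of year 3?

Depreciable base = $67,720 − $8,600 = $59,120.
Annual expense = $59,120 / 4 = $14,780.
End of year 1: book value $52,940.
End of year 2: book value $38,160.
End of year 3: book value $23,380.
Accumulated through year 3 = $67,720 − $23,380 = $44,340.

$44,340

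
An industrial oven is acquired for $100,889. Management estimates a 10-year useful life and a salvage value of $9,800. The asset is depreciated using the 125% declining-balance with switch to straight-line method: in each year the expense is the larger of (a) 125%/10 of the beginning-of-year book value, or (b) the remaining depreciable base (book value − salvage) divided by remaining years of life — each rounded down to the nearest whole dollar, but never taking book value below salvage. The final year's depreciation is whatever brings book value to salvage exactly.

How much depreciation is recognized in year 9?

Depreciable base = $100,889 − $9,800 = $91,089.
Year 1: DB = ⌊$100,889 × 125%/10⌋ = $12,611; SL = ⌊$91,089/10⌋ = $9,108 → take DB $12,611. Book value $88,278.
Year 2: DB = ⌊$88,278 × 125%/10⌋ = $11,034; SL = ⌊$78,478/9⌋ = $8,719 → take DB $11,034. Book value $77,244.
Year 3: DB = ⌊$77,244 × 125%/10⌋ = $9,655; SL = ⌊$67,444/8⌋ = $8,430 → take DB $9,655. Book value $67,589.
Year 4: DB = ⌊$67,589 × 125%/10⌋ = $8,448; SL = ⌊$57,789/7⌋ = $8,255 → take DB $8,448. Book value $59,141.
Year 5: DB = ⌊$59,141 × 125%/10⌋ = $7,392; SL = ⌊$49,341/6⌋ = $8,223 → take SL $8,223. Book value $50,918.
Year 6: DB = ⌊$50,918 × 125%/10⌋ = $6,364; SL = ⌊$41,118/5⌋ = $8,223 → take SL $8,223. Book value $42,695.
Year 7: DB = ⌊$42,695 × 125%/10⌋ = $5,336; SL = ⌊$32,895/4⌋ = $8,223 → take SL $8,223. Book value $34,472.
Year 8: DB = ⌊$34,472 × 125%/10⌋ = $4,309; SL = ⌊$24,672/3⌋ = $8,224 → take SL $8,224. Book value $26,248.
Year 9: DB = ⌊$26,248 × 125%/10⌋ = $3,281; SL = ⌊$16,448/2⌋ = $8,224 → take SL $8,224. Book value $18,024.

$8,224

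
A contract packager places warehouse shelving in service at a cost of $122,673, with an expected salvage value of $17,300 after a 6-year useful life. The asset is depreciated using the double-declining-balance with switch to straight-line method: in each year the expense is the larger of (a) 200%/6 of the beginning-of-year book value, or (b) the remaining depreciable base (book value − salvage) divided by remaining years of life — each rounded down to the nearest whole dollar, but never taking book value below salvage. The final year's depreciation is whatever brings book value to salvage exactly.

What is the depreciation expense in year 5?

Depreciable base = $122,673 − $17,300 = $105,373.
Year 1: DB = ⌊$122,673 × 200%/6⌋ = $40,891; SL = ⌊$105,373/6⌋ = $17,562 → take DB $40,891. Book value $81,782.
Year 2: DB = ⌊$81,782 × 200%/6⌋ = $27,260; SL = ⌊$64,482/5⌋ = $12,896 → take DB $27,260. Book value $54,522.
Year 3: DB = ⌊$54,522 × 200%/6⌋ = $18,174; SL = ⌊$37,222/4⌋ = $9,305 → take DB $18,174. Book value $36,348.
Year 4: DB = ⌊$36,348 × 200%/6⌋ = $12,116; SL = ⌊$19,048/3⌋ = $6,349 → take DB $12,116. Book value $24,232.
Year 5: DB = ⌊$24,232 × 200%/6⌋ = $8,077; SL = ⌊$6,932/2⌋ = $3,466 → take DB $8,077, capped at $6,932. Book value $17,300.

$6,932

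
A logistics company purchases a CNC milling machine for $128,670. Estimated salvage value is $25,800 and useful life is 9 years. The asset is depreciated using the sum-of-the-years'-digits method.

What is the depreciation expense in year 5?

$11,430

Depreciable base = $128,670 − $25,800 = $102,870.
Sum of the years' digits = 9+8+7+6+5+4+3+2+1 = 45.
Year 1: $102,870 × 9/45 = $20,574. Book value $108,096.
Year 2: $102,870 × 8/45 = $18,288. Book value $89,808.
Year 3: $102,870 × 7/45 = $16,002. Book value $73,806.
Year 4: $102,870 × 6/45 = $13,716. Book value $60,090.
Year 5: $102,870 × 5/45 = $11,430. Book value $48,660.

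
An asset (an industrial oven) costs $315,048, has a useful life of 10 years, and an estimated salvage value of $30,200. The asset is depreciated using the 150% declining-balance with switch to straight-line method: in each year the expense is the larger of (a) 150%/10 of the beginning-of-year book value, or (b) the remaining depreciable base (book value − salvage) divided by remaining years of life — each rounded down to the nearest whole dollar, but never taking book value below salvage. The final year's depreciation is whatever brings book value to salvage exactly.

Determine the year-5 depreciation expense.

Depreciable base = $315,048 − $30,200 = $284,848.
Year 1: DB = ⌊$315,048 × 150%/10⌋ = $47,257; SL = ⌊$284,848/10⌋ = $28,484 → take DB $47,257. Book value $267,791.
Year 2: DB = ⌊$267,791 × 150%/10⌋ = $40,168; SL = ⌊$237,591/9⌋ = $26,399 → take DB $40,168. Book value $227,623.
Year 3: DB = ⌊$227,623 × 150%/10⌋ = $34,143; SL = ⌊$197,423/8⌋ = $24,677 → take DB $34,143. Book value $193,480.
Year 4: DB = ⌊$193,480 × 150%/10⌋ = $29,022; SL = ⌊$163,280/7⌋ = $23,325 → take DB $29,022. Book value $164,458.
Year 5: DB = ⌊$164,458 × 150%/10⌋ = $24,668; SL = ⌊$134,258/6⌋ = $22,376 → take DB $24,668. Book value $139,790.

$24,668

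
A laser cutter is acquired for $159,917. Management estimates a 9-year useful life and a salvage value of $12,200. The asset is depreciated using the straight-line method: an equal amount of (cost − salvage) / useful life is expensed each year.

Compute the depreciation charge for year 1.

$16,413

Depreciable base = $159,917 − $12,200 = $147,717.
Annual expense = $147,717 / 9 = $16,413.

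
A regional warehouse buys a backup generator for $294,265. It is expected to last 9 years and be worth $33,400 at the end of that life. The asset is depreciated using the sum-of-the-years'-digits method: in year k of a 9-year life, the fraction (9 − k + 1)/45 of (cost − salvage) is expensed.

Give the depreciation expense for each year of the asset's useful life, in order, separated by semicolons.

$52,173; $46,376; $40,579; $34,782; $28,985; $23,188; $17,391; $11,594; $5,797

Depreciable base = $294,265 − $33,400 = $260,865.
Sum of the years' digits = 9+8+7+6+5+4+3+2+1 = 45.
Year 1: $260,865 × 9/45 = $52,173. Book value $242,092.
Year 2: $260,865 × 8/45 = $46,376. Book value $195,716.
Year 3: $260,865 × 7/45 = $40,579. Book value $155,137.
Year 4: $260,865 × 6/45 = $34,782. Book value $120,355.
Year 5: $260,865 × 5/45 = $28,985. Book value $91,370.
Year 6: $260,865 × 4/45 = $23,188. Book value $68,182.
Year 7: $260,865 × 3/45 = $17,391. Book value $50,791.
Year 8: $260,865 × 2/45 = $11,594. Book value $39,197.
Year 9: $260,865 × 1/45 = $5,797. Book value $33,400.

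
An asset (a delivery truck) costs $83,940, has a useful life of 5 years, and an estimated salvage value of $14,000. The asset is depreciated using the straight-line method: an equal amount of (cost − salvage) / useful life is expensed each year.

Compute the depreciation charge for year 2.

Depreciable base = $83,940 − $14,000 = $69,940.
Annual expense = $69,940 / 5 = $13,988.

$13,988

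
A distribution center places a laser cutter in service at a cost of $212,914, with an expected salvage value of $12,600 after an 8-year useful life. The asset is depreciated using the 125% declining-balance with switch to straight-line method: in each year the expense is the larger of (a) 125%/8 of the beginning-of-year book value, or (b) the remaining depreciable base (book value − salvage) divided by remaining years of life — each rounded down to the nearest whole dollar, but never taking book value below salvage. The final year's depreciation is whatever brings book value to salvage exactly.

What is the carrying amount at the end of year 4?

Depreciable base = $212,914 − $12,600 = $200,314.
Year 1: DB = ⌊$212,914 × 125%/8⌋ = $33,267; SL = ⌊$200,314/8⌋ = $25,039 → take DB $33,267. Book value $179,647.
Year 2: DB = ⌊$179,647 × 125%/8⌋ = $28,069; SL = ⌊$167,047/7⌋ = $23,863 → take DB $28,069. Book value $151,578.
Year 3: DB = ⌊$151,578 × 125%/8⌋ = $23,684; SL = ⌊$138,978/6⌋ = $23,163 → take DB $23,684. Book value $127,894.
Year 4: DB = ⌊$127,894 × 125%/8⌋ = $19,983; SL = ⌊$115,294/5⌋ = $23,058 → take SL $23,058. Book value $104,836.

$104,836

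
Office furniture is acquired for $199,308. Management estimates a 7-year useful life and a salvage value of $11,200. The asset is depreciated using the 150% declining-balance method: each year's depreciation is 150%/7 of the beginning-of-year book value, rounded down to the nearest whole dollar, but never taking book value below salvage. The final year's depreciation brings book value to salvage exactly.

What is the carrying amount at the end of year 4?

Depreciable base = $199,308 − $11,200 = $188,108.
Year 1: ⌊$199,308 × 150%/7⌋ = $42,708. Book value $156,600.
Year 2: ⌊$156,600 × 150%/7⌋ = $33,557. Book value $123,043.
Year 3: ⌊$123,043 × 150%/7⌋ = $26,366. Book value $96,677.
Year 4: ⌊$96,677 × 150%/7⌋ = $20,716. Book value $75,961.

$75,961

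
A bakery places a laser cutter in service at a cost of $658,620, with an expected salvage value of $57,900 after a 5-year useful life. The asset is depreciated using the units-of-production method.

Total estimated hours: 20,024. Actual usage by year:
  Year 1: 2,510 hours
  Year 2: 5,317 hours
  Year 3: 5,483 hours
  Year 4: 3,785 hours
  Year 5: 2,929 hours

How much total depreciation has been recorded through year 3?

$399,300

Depreciable base = $658,620 − $57,900 = $600,720.
Rate = $600,720 / 20,024 hours = $30 per hour.
Year 1: 2,510 × $30 = $75,300. Book value $583,320.
Year 2: 5,317 × $30 = $159,510. Book value $423,810.
Year 3: 5,483 × $30 = $164,490. Book value $259,320.
Accumulated through year 3 = $658,620 − $259,320 = $399,300.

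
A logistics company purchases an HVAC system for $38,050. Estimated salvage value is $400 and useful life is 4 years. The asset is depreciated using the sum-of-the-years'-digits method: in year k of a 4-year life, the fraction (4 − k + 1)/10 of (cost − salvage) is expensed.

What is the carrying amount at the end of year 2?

$11,695

Depreciable base = $38,050 − $400 = $37,650.
Sum of the years' digits = 4+3+2+1 = 10.
Year 1: $37,650 × 4/10 = $15,060. Book value $22,990.
Year 2: $37,650 × 3/10 = $11,295. Book value $11,695.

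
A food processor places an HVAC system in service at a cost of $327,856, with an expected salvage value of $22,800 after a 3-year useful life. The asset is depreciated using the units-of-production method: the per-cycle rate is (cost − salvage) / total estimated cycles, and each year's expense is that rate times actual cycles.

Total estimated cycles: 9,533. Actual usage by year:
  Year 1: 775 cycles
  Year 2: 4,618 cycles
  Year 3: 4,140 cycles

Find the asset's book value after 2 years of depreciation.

Depreciable base = $327,856 − $22,800 = $305,056.
Rate = $305,056 / 9,533 cycles = $32 per cycle.
Year 1: 775 × $32 = $24,800. Book value $303,056.
Year 2: 4,618 × $32 = $147,776. Book value $155,280.

$155,280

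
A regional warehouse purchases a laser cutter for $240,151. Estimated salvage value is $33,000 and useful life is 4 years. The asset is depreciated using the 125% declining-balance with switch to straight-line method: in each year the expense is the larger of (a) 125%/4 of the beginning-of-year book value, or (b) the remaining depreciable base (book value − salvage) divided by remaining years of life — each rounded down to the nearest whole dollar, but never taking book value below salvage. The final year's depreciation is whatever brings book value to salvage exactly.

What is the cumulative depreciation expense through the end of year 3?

Depreciable base = $240,151 − $33,000 = $207,151.
Year 1: DB = ⌊$240,151 × 125%/4⌋ = $75,047; SL = ⌊$207,151/4⌋ = $51,787 → take DB $75,047. Book value $165,104.
Year 2: DB = ⌊$165,104 × 125%/4⌋ = $51,595; SL = ⌊$132,104/3⌋ = $44,034 → take DB $51,595. Book value $113,509.
Year 3: DB = ⌊$113,509 × 125%/4⌋ = $35,471; SL = ⌊$80,509/2⌋ = $40,254 → take SL $40,254. Book value $73,255.
Accumulated through year 3 = $240,151 − $73,255 = $166,896.

$166,896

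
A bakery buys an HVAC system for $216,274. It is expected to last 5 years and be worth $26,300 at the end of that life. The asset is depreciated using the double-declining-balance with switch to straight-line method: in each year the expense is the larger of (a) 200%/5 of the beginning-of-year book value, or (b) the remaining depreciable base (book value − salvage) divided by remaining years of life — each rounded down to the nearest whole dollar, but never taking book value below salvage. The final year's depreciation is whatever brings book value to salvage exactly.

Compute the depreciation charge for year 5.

Depreciable base = $216,274 − $26,300 = $189,974.
Year 1: DB = ⌊$216,274 × 200%/5⌋ = $86,509; SL = ⌊$189,974/5⌋ = $37,994 → take DB $86,509. Book value $129,765.
Year 2: DB = ⌊$129,765 × 200%/5⌋ = $51,906; SL = ⌊$103,465/4⌋ = $25,866 → take DB $51,906. Book value $77,859.
Year 3: DB = ⌊$77,859 × 200%/5⌋ = $31,143; SL = ⌊$51,559/3⌋ = $17,186 → take DB $31,143. Book value $46,716.
Year 4: DB = ⌊$46,716 × 200%/5⌋ = $18,686; SL = ⌊$20,416/2⌋ = $10,208 → take DB $18,686. Book value $28,030.
Year 5 (final): $28,030 − $26,300 = $1,730. Book value $26,300.

$1,730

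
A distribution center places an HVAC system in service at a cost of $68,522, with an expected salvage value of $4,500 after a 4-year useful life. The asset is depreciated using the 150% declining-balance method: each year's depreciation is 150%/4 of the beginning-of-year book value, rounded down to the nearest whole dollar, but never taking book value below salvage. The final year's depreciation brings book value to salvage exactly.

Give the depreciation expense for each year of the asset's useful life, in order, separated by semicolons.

Depreciable base = $68,522 − $4,500 = $64,022.
Year 1: ⌊$68,522 × 150%/4⌋ = $25,695. Book value $42,827.
Year 2: ⌊$42,827 × 150%/4⌋ = $16,060. Book value $26,767.
Year 3: ⌊$26,767 × 150%/4⌋ = $10,037. Book value $16,730.
Year 4 (final): $16,730 − $4,500 = $12,230. Book value $4,500.

$25,695; $16,060; $10,037; $12,230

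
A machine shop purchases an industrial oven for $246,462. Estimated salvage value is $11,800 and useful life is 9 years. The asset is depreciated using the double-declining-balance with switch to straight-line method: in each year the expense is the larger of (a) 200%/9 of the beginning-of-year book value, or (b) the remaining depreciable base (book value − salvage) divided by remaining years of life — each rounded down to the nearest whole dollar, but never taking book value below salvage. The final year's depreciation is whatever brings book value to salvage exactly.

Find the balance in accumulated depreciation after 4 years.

$156,268

Depreciable base = $246,462 − $11,800 = $234,662.
Year 1: DB = ⌊$246,462 × 200%/9⌋ = $54,769; SL = ⌊$234,662/9⌋ = $26,073 → take DB $54,769. Book value $191,693.
Year 2: DB = ⌊$191,693 × 200%/9⌋ = $42,598; SL = ⌊$179,893/8⌋ = $22,486 → take DB $42,598. Book value $149,095.
Year 3: DB = ⌊$149,095 × 200%/9⌋ = $33,132; SL = ⌊$137,295/7⌋ = $19,613 → take DB $33,132. Book value $115,963.
Year 4: DB = ⌊$115,963 × 200%/9⌋ = $25,769; SL = ⌊$104,163/6⌋ = $17,360 → take DB $25,769. Book value $90,194.
Accumulated through year 4 = $246,462 − $90,194 = $156,268.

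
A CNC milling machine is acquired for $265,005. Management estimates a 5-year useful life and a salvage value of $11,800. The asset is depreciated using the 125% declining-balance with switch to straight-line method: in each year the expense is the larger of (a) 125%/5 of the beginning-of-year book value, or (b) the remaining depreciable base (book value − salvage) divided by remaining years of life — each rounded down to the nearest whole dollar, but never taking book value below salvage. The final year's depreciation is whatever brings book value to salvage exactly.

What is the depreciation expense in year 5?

$45,756

Depreciable base = $265,005 − $11,800 = $253,205.
Year 1: DB = ⌊$265,005 × 125%/5⌋ = $66,251; SL = ⌊$253,205/5⌋ = $50,641 → take DB $66,251. Book value $198,754.
Year 2: DB = ⌊$198,754 × 125%/5⌋ = $49,688; SL = ⌊$186,954/4⌋ = $46,738 → take DB $49,688. Book value $149,066.
Year 3: DB = ⌊$149,066 × 125%/5⌋ = $37,266; SL = ⌊$137,266/3⌋ = $45,755 → take SL $45,755. Book value $103,311.
Year 4: DB = ⌊$103,311 × 125%/5⌋ = $25,827; SL = ⌊$91,511/2⌋ = $45,755 → take SL $45,755. Book value $57,556.
Year 5 (final): $57,556 − $11,800 = $45,756. Book value $11,800.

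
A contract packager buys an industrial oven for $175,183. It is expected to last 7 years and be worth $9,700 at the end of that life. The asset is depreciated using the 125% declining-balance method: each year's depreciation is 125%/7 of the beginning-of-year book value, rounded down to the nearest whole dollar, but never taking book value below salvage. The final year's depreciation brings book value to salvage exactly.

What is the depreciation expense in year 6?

Depreciable base = $175,183 − $9,700 = $165,483.
Year 1: ⌊$175,183 × 125%/7⌋ = $31,282. Book value $143,901.
Year 2: ⌊$143,901 × 125%/7⌋ = $25,696. Book value $118,205.
Year 3: ⌊$118,205 × 125%/7⌋ = $21,108. Book value $97,097.
Year 4: ⌊$97,097 × 125%/7⌋ = $17,338. Book value $79,759.
Year 5: ⌊$79,759 × 125%/7⌋ = $14,242. Book value $65,517.
Year 6: ⌊$65,517 × 125%/7⌋ = $11,699. Book value $53,818.

$11,699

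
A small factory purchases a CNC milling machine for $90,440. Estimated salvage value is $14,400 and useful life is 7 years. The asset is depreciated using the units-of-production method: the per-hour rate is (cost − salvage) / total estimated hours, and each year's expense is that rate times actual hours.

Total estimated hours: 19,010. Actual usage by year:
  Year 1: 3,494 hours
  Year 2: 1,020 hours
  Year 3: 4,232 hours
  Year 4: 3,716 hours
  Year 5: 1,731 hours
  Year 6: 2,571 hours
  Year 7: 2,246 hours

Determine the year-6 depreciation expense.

Depreciable base = $90,440 − $14,400 = $76,040.
Rate = $76,040 / 19,010 hours = $4 per hour.
Year 1: 3,494 × $4 = $13,976. Book value $76,464.
Year 2: 1,020 × $4 = $4,080. Book value $72,384.
Year 3: 4,232 × $4 = $16,928. Book value $55,456.
Year 4: 3,716 × $4 = $14,864. Book value $40,592.
Year 5: 1,731 × $4 = $6,924. Book value $33,668.
Year 6: 2,571 × $4 = $10,284. Book value $23,384.

$10,284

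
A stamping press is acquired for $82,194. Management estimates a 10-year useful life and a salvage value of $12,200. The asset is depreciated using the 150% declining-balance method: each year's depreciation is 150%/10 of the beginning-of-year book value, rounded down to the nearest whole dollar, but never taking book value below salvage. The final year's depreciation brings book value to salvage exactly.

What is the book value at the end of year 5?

$36,472

Depreciable base = $82,194 − $12,200 = $69,994.
Year 1: ⌊$82,194 × 150%/10⌋ = $12,329. Book value $69,865.
Year 2: ⌊$69,865 × 150%/10⌋ = $10,479. Book value $59,386.
Year 3: ⌊$59,386 × 150%/10⌋ = $8,907. Book value $50,479.
Year 4: ⌊$50,479 × 150%/10⌋ = $7,571. Book value $42,908.
Year 5: ⌊$42,908 × 150%/10⌋ = $6,436. Book value $36,472.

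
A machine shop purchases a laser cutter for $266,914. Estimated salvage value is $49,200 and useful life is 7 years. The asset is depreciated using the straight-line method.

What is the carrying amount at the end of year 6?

$80,302

Depreciable base = $266,914 − $49,200 = $217,714.
Annual expense = $217,714 / 7 = $31,102.
End of year 1: book value $235,812.
End of year 2: book value $204,710.
End of year 3: book value $173,608.
End of year 4: book value $142,506.
End of year 5: book value $111,404.
End of year 6: book value $80,302.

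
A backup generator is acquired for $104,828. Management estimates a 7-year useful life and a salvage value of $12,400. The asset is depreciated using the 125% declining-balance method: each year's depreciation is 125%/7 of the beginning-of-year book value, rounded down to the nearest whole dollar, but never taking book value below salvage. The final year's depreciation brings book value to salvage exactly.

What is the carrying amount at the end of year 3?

$58,103

Depreciable base = $104,828 − $12,400 = $92,428.
Year 1: ⌊$104,828 × 125%/7⌋ = $18,719. Book value $86,109.
Year 2: ⌊$86,109 × 125%/7⌋ = $15,376. Book value $70,733.
Year 3: ⌊$70,733 × 125%/7⌋ = $12,630. Book value $58,103.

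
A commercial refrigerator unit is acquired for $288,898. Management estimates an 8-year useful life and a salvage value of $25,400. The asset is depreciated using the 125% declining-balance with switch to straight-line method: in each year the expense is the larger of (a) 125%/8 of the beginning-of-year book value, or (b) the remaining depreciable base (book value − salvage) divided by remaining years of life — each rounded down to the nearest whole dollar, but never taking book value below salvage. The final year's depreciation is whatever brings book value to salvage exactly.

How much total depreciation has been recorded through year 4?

Depreciable base = $288,898 − $25,400 = $263,498.
Year 1: DB = ⌊$288,898 × 125%/8⌋ = $45,140; SL = ⌊$263,498/8⌋ = $32,937 → take DB $45,140. Book value $243,758.
Year 2: DB = ⌊$243,758 × 125%/8⌋ = $38,087; SL = ⌊$218,358/7⌋ = $31,194 → take DB $38,087. Book value $205,671.
Year 3: DB = ⌊$205,671 × 125%/8⌋ = $32,136; SL = ⌊$180,271/6⌋ = $30,045 → take DB $32,136. Book value $173,535.
Year 4: DB = ⌊$173,535 × 125%/8⌋ = $27,114; SL = ⌊$148,135/5⌋ = $29,627 → take SL $29,627. Book value $143,908.
Accumulated through year 4 = $288,898 − $143,908 = $144,990.

$144,990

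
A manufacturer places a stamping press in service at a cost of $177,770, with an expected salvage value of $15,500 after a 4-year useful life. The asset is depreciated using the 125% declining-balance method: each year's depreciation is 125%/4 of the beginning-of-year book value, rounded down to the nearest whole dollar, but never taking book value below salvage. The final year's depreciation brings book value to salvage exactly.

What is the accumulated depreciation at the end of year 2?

Depreciable base = $177,770 − $15,500 = $162,270.
Year 1: ⌊$177,770 × 125%/4⌋ = $55,553. Book value $122,217.
Year 2: ⌊$122,217 × 125%/4⌋ = $38,192. Book value $84,025.
Accumulated through year 2 = $177,770 − $84,025 = $93,745.

$93,745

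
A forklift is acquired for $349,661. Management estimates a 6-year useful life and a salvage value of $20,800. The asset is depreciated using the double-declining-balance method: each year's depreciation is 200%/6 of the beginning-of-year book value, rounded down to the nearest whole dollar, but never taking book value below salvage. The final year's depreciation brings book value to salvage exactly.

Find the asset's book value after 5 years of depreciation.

$46,047

Depreciable base = $349,661 − $20,800 = $328,861.
Year 1: ⌊$349,661 × 200%/6⌋ = $116,553. Book value $233,108.
Year 2: ⌊$233,108 × 200%/6⌋ = $77,702. Book value $155,406.
Year 3: ⌊$155,406 × 200%/6⌋ = $51,802. Book value $103,604.
Year 4: ⌊$103,604 × 200%/6⌋ = $34,534. Book value $69,070.
Year 5: ⌊$69,070 × 200%/6⌋ = $23,023. Book value $46,047.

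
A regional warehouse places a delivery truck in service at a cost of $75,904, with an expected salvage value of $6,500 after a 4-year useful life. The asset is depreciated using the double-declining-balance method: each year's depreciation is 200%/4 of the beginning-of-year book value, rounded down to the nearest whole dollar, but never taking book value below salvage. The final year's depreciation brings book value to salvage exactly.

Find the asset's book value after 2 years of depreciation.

$18,976

Depreciable base = $75,904 − $6,500 = $69,404.
Year 1: ⌊$75,904 × 200%/4⌋ = $37,952. Book value $37,952.
Year 2: ⌊$37,952 × 200%/4⌋ = $18,976. Book value $18,976.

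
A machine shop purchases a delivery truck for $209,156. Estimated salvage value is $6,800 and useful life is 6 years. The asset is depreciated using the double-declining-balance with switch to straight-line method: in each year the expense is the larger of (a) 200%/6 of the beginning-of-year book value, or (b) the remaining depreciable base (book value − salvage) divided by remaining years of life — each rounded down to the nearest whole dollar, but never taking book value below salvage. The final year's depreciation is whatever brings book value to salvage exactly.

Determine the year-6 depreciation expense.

$17,258

Depreciable base = $209,156 − $6,800 = $202,356.
Year 1: DB = ⌊$209,156 × 200%/6⌋ = $69,718; SL = ⌊$202,356/6⌋ = $33,726 → take DB $69,718. Book value $139,438.
Year 2: DB = ⌊$139,438 × 200%/6⌋ = $46,479; SL = ⌊$132,638/5⌋ = $26,527 → take DB $46,479. Book value $92,959.
Year 3: DB = ⌊$92,959 × 200%/6⌋ = $30,986; SL = ⌊$86,159/4⌋ = $21,539 → take DB $30,986. Book value $61,973.
Year 4: DB = ⌊$61,973 × 200%/6⌋ = $20,657; SL = ⌊$55,173/3⌋ = $18,391 → take DB $20,657. Book value $41,316.
Year 5: DB = ⌊$41,316 × 200%/6⌋ = $13,772; SL = ⌊$34,516/2⌋ = $17,258 → take SL $17,258. Book value $24,058.
Year 6 (final): $24,058 − $6,800 = $17,258. Book value $6,800.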